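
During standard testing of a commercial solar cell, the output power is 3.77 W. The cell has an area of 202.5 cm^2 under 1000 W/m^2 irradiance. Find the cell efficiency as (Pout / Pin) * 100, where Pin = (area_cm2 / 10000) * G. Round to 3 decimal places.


First compute the input power:
  Pin = area_cm2 / 10000 * G = 202.5 / 10000 * 1000 = 20.25 W
Then compute efficiency:
  Efficiency = (Pout / Pin) * 100 = (3.77 / 20.25) * 100
  Efficiency = 18.617%

18.617


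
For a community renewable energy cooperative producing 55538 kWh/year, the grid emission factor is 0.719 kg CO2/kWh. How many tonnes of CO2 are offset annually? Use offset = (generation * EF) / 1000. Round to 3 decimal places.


CO2 offset in kg = generation * emission_factor
CO2 offset = 55538 * 0.719 = 39931.82 kg
Convert to tonnes:
  CO2 offset = 39931.82 / 1000 = 39.932 tonnes

39.932


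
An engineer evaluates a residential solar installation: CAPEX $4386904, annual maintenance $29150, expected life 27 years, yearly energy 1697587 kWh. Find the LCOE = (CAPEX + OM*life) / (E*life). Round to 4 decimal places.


Total cost = CAPEX + OM * lifetime = 4386904 + 29150 * 27 = 4386904 + 787050 = 5173954
Total generation = annual * lifetime = 1697587 * 27 = 45834849 kWh
LCOE = 5173954 / 45834849
LCOE = 0.1129 $/kWh

0.1129


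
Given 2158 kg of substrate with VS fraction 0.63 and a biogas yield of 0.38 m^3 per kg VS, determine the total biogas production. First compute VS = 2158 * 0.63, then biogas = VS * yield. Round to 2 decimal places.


Compute volatile solids:
  VS = mass * VS_fraction = 2158 * 0.63 = 1359.54 kg
Calculate biogas volume:
  Biogas = VS * specific_yield = 1359.54 * 0.38
  Biogas = 516.63 m^3

516.63


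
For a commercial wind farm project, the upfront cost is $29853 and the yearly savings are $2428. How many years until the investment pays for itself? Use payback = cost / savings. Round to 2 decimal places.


Simple payback period = initial cost / annual savings
Payback = 29853 / 2428
Payback = 12.30 years

12.30


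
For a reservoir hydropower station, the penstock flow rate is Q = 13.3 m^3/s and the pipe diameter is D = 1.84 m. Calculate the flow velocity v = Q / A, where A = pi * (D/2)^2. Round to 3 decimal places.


Compute pipe cross-sectional area:
  A = pi * (D/2)^2 = pi * (1.84/2)^2 = 2.659 m^2
Calculate velocity:
  v = Q / A = 13.3 / 2.659
  v = 5.002 m/s

5.002


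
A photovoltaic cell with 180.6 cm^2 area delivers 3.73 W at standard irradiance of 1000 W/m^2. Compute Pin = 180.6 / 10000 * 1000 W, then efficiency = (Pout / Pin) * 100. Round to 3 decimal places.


First compute the input power:
  Pin = area_cm2 / 10000 * G = 180.6 / 10000 * 1000 = 18.06 W
Then compute efficiency:
  Efficiency = (Pout / Pin) * 100 = (3.73 / 18.06) * 100
  Efficiency = 20.653%

20.653


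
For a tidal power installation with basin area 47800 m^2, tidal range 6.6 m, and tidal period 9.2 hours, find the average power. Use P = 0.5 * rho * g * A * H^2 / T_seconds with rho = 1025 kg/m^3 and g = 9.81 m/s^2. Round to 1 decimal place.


Convert period to seconds: T = 9.2 * 3600 = 33120.0 s
H^2 = 6.6^2 = 43.56
P = 0.5 * rho * g * A * H^2 / T
P = 0.5 * 1025 * 9.81 * 47800 * 43.56 / 33120.0
P = 316073.7 W

316073.7


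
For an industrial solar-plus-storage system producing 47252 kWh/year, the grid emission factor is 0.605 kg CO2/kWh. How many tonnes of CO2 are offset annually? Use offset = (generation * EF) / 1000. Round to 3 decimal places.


CO2 offset in kg = generation * emission_factor
CO2 offset = 47252 * 0.605 = 28587.46 kg
Convert to tonnes:
  CO2 offset = 28587.46 / 1000 = 28.587 tonnes

28.587


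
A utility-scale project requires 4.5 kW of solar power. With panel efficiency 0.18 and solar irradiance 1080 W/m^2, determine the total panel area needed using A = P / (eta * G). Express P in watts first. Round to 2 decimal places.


Convert target power to watts: P = 4.5 * 1000 = 4500.0 W
Compute denominator: eta * G = 0.18 * 1080 = 194.4
Required area A = P / (eta * G) = 4500.0 / 194.4
A = 23.15 m^2

23.15


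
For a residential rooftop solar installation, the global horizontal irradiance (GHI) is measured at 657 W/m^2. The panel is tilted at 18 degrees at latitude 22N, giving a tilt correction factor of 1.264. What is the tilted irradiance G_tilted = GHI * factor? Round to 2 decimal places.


Identify the given values:
  GHI = 657 W/m^2, tilt correction factor = 1.264
Apply the formula G_tilted = GHI * factor:
  G_tilted = 657 * 1.264
  G_tilted = 830.45 W/m^2

830.45


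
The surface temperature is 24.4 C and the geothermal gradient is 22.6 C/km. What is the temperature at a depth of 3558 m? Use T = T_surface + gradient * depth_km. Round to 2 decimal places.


Convert depth to km: 3558 / 1000 = 3.558 km
Temperature increase = gradient * depth_km = 22.6 * 3.558 = 80.41 C
Temperature at depth = T_surface + delta_T = 24.4 + 80.41
T = 104.81 C

104.81


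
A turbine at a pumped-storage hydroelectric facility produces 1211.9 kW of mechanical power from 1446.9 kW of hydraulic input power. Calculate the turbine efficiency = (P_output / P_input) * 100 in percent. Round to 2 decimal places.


Turbine efficiency = (output power / input power) * 100
eta = (1211.9 / 1446.9) * 100
eta = 83.76%

83.76


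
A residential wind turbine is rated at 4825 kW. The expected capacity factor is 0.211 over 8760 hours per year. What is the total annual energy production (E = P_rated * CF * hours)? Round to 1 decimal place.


Annual energy = rated_kW * capacity_factor * hours_per_year
Given: P_rated = 4825 kW, CF = 0.211, hours = 8760
E = 4825 * 0.211 * 8760
E = 8918337.0 kWh

8918337.0


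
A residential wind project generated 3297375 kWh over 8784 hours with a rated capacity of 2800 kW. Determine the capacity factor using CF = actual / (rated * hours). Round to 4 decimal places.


Capacity factor = actual output / maximum possible output
Maximum possible = rated * hours = 2800 * 8784 = 24595200 kWh
CF = 3297375 / 24595200
CF = 0.1341

0.1341


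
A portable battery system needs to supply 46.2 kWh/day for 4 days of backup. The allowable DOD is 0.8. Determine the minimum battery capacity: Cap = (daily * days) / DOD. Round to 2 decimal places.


Total energy needed = daily * days = 46.2 * 4 = 184.8 kWh
Account for depth of discharge:
  Cap = total_energy / DOD = 184.8 / 0.8
  Cap = 231.00 kWh

231.00


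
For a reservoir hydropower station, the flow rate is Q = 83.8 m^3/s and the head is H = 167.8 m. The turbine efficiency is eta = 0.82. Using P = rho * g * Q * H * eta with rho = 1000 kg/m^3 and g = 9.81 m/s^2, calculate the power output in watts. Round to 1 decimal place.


Apply the hydropower formula P = rho * g * Q * H * eta
rho * g = 1000 * 9.81 = 9810.0
P = 9810.0 * 83.8 * 167.8 * 0.82
P = 113114644.5 W

113114644.5


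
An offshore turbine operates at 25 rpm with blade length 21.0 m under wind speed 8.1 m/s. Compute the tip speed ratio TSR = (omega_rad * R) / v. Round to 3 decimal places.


Convert rotational speed to rad/s:
  omega = 25 * 2 * pi / 60 = 2.618 rad/s
Compute tip speed:
  v_tip = omega * R = 2.618 * 21.0 = 54.978 m/s
Tip speed ratio:
  TSR = v_tip / v_wind = 54.978 / 8.1 = 6.787

6.787


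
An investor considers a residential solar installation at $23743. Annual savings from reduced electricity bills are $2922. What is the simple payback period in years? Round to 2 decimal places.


Simple payback period = initial cost / annual savings
Payback = 23743 / 2922
Payback = 8.13 years

8.13


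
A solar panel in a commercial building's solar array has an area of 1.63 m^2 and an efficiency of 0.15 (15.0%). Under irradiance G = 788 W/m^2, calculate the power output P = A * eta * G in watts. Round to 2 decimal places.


Use the solar power formula P = A * eta * G.
Given: A = 1.63 m^2, eta = 0.15, G = 788 W/m^2
P = 1.63 * 0.15 * 788
P = 192.67 W

192.67


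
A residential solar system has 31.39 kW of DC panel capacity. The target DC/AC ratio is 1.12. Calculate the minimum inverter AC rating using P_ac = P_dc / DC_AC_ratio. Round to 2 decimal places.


The inverter AC capacity is determined by the DC/AC ratio.
Given: P_dc = 31.39 kW, DC/AC ratio = 1.12
P_ac = P_dc / ratio = 31.39 / 1.12
P_ac = 28.03 kW

28.03


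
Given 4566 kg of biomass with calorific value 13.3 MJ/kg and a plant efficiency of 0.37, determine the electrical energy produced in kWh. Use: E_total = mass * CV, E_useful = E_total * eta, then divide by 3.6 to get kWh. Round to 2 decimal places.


Total energy = mass * CV = 4566 * 13.3 = 60727.8 MJ
Useful energy = total * eta = 60727.8 * 0.37 = 22469.29 MJ
Convert to kWh: 22469.29 / 3.6
Useful energy = 6241.47 kWh

6241.47


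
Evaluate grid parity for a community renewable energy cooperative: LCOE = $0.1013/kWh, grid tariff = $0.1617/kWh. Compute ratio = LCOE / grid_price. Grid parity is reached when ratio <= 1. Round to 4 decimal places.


Compare LCOE to grid price:
  LCOE = $0.1013/kWh, Grid price = $0.1617/kWh
  Ratio = LCOE / grid_price = 0.1013 / 0.1617 = 0.6265
  Grid parity achieved (ratio <= 1)? yes

0.6265


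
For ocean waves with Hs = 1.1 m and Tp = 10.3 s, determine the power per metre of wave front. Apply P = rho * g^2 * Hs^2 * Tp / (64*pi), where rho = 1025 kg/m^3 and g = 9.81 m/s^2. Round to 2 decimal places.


Apply wave power formula:
  g^2 = 9.81^2 = 96.2361
  Hs^2 = 1.1^2 = 1.21
  Numerator = rho * g^2 * Hs^2 * Tp = 1025 * 96.2361 * 1.21 * 10.3 = 1229375.28
  Denominator = 64 * pi = 201.0619
  P = 1229375.28 / 201.0619 = 6114.41 W/m

6114.41


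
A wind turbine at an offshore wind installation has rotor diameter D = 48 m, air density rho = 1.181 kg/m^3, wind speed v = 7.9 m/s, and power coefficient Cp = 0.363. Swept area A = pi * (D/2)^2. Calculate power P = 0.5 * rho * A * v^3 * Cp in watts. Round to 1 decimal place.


Step 1 -- Compute swept area:
  A = pi * (D/2)^2 = pi * (48/2)^2 = 1809.56 m^2
Step 2 -- Apply wind power equation:
  P = 0.5 * rho * A * v^3 * Cp
  v^3 = 7.9^3 = 493.039
  P = 0.5 * 1.181 * 1809.56 * 493.039 * 0.363
  P = 191240.6 W

191240.6


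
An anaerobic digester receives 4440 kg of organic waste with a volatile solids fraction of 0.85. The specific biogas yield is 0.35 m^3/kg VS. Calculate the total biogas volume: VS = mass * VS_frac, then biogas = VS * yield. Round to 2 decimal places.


Compute volatile solids:
  VS = mass * VS_fraction = 4440 * 0.85 = 3774.0 kg
Calculate biogas volume:
  Biogas = VS * specific_yield = 3774.0 * 0.35
  Biogas = 1320.90 m^3

1320.90


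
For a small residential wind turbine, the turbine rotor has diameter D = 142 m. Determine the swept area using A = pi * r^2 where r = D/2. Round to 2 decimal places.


Compute the rotor radius:
  r = D / 2 = 142 / 2 = 71.0 m
Calculate swept area:
  A = pi * r^2 = pi * 71.0^2
  A = 15836.77 m^2

15836.77


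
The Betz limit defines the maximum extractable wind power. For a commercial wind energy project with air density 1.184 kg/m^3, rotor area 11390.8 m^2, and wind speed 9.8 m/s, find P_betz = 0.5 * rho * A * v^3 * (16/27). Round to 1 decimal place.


The Betz coefficient Cp_max = 16/27 = 0.5926
v^3 = 9.8^3 = 941.192
P_betz = 0.5 * rho * A * v^3 * Cp_max
P_betz = 0.5 * 1.184 * 11390.8 * 941.192 * 0.5926
P_betz = 3761061.0 W

3761061.0


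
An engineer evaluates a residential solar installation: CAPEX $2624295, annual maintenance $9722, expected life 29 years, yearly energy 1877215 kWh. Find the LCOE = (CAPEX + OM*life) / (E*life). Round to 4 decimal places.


Total cost = CAPEX + OM * lifetime = 2624295 + 9722 * 29 = 2624295 + 281938 = 2906233
Total generation = annual * lifetime = 1877215 * 29 = 54439235 kWh
LCOE = 2906233 / 54439235
LCOE = 0.0534 $/kWh

0.0534


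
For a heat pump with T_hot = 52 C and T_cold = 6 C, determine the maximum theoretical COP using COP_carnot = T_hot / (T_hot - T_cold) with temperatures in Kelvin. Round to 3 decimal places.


Convert to Kelvin:
  T_hot = 52 + 273.15 = 325.15 K
  T_cold = 6 + 273.15 = 279.15 K
Apply Carnot COP formula:
  COP = T_hot_K / (T_hot_K - T_cold_K) = 325.15 / 46.0
  COP = 7.068

7.068


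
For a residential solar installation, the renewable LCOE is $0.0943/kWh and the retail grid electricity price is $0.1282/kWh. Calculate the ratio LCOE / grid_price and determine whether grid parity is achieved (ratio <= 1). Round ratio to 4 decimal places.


Compare LCOE to grid price:
  LCOE = $0.0943/kWh, Grid price = $0.1282/kWh
  Ratio = LCOE / grid_price = 0.0943 / 0.1282 = 0.7356
  Grid parity achieved (ratio <= 1)? yes

0.7356


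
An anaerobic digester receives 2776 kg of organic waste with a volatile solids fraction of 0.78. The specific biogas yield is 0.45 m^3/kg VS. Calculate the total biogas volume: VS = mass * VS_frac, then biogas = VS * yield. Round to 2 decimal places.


Compute volatile solids:
  VS = mass * VS_fraction = 2776 * 0.78 = 2165.28 kg
Calculate biogas volume:
  Biogas = VS * specific_yield = 2165.28 * 0.45
  Biogas = 974.38 m^3

974.38


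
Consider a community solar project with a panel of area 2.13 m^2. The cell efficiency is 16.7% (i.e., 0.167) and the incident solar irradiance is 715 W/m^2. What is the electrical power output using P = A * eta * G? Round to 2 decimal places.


Use the solar power formula P = A * eta * G.
Given: A = 2.13 m^2, eta = 0.167, G = 715 W/m^2
P = 2.13 * 0.167 * 715
P = 254.33 W

254.33


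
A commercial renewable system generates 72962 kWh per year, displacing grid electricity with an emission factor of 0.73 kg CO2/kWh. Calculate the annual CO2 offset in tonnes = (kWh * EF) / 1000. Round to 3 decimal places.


CO2 offset in kg = generation * emission_factor
CO2 offset = 72962 * 0.73 = 53262.26 kg
Convert to tonnes:
  CO2 offset = 53262.26 / 1000 = 53.262 tonnes

53.262


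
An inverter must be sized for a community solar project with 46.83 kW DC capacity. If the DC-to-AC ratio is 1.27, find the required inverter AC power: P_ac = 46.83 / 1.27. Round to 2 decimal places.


The inverter AC capacity is determined by the DC/AC ratio.
Given: P_dc = 46.83 kW, DC/AC ratio = 1.27
P_ac = P_dc / ratio = 46.83 / 1.27
P_ac = 36.87 kW

36.87


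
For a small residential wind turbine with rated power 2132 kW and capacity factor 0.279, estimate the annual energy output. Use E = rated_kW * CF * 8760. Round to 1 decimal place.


Annual energy = rated_kW * capacity_factor * hours_per_year
Given: P_rated = 2132 kW, CF = 0.279, hours = 8760
E = 2132 * 0.279 * 8760
E = 5210693.3 kWh

5210693.3


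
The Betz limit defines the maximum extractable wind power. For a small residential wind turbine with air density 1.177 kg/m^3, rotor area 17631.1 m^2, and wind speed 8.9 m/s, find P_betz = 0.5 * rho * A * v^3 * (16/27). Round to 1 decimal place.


The Betz coefficient Cp_max = 16/27 = 0.5926
v^3 = 8.9^3 = 704.969
P_betz = 0.5 * rho * A * v^3 * Cp_max
P_betz = 0.5 * 1.177 * 17631.1 * 704.969 * 0.5926
P_betz = 4334630.8 W

4334630.8


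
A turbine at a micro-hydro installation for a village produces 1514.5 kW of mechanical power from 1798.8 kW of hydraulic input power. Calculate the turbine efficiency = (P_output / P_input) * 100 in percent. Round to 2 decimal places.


Turbine efficiency = (output power / input power) * 100
eta = (1514.5 / 1798.8) * 100
eta = 84.20%

84.20


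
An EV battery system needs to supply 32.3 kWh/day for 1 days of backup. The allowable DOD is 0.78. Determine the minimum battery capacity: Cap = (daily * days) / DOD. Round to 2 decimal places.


Total energy needed = daily * days = 32.3 * 1 = 32.3 kWh
Account for depth of discharge:
  Cap = total_energy / DOD = 32.3 / 0.78
  Cap = 41.41 kWh

41.41


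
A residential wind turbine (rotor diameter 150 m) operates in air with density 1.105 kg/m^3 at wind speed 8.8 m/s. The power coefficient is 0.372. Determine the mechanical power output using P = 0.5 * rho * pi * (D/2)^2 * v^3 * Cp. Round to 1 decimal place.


Step 1 -- Compute swept area:
  A = pi * (D/2)^2 = pi * (150/2)^2 = 17671.46 m^2
Step 2 -- Apply wind power equation:
  P = 0.5 * rho * A * v^3 * Cp
  v^3 = 8.8^3 = 681.472
  P = 0.5 * 1.105 * 17671.46 * 681.472 * 0.372
  P = 2475116.5 W

2475116.5


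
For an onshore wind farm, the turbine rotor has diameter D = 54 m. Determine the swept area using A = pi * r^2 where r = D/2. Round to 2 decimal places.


Compute the rotor radius:
  r = D / 2 = 54 / 2 = 27.0 m
Calculate swept area:
  A = pi * r^2 = pi * 27.0^2
  A = 2290.22 m^2

2290.22


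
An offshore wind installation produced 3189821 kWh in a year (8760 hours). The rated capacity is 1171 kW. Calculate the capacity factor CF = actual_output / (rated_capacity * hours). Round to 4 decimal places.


Capacity factor = actual output / maximum possible output
Maximum possible = rated * hours = 1171 * 8760 = 10257960 kWh
CF = 3189821 / 10257960
CF = 0.3110

0.3110


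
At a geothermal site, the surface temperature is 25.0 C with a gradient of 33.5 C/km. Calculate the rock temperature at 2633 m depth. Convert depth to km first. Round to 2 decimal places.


Convert depth to km: 2633 / 1000 = 2.633 km
Temperature increase = gradient * depth_km = 33.5 * 2.633 = 88.21 C
Temperature at depth = T_surface + delta_T = 25.0 + 88.21
T = 113.21 C

113.21


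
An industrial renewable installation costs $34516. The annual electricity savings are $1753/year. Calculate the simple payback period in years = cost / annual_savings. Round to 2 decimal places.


Simple payback period = initial cost / annual savings
Payback = 34516 / 1753
Payback = 19.69 years

19.69


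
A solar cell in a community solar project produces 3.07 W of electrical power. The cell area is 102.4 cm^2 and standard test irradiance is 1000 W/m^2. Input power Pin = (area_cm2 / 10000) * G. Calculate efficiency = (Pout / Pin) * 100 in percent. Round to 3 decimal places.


First compute the input power:
  Pin = area_cm2 / 10000 * G = 102.4 / 10000 * 1000 = 10.24 W
Then compute efficiency:
  Efficiency = (Pout / Pin) * 100 = (3.07 / 10.24) * 100
  Efficiency = 29.980%

29.980


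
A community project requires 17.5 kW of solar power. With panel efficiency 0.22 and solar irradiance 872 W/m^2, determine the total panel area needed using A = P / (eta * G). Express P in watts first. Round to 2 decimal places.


Convert target power to watts: P = 17.5 * 1000 = 17500.0 W
Compute denominator: eta * G = 0.22 * 872 = 191.84
Required area A = P / (eta * G) = 17500.0 / 191.84
A = 91.22 m^2

91.22


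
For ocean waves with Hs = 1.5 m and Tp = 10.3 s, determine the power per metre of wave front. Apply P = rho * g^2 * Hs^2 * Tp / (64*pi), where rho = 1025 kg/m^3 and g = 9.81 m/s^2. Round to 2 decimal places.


Apply wave power formula:
  g^2 = 9.81^2 = 96.2361
  Hs^2 = 1.5^2 = 2.25
  Numerator = rho * g^2 * Hs^2 * Tp = 1025 * 96.2361 * 2.25 * 10.3 = 2286028.41
  Denominator = 64 * pi = 201.0619
  P = 2286028.41 / 201.0619 = 11369.77 W/m

11369.77


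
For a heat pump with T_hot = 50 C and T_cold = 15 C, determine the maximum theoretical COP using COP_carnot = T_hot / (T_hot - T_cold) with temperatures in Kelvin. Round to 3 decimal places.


Convert to Kelvin:
  T_hot = 50 + 273.15 = 323.15 K
  T_cold = 15 + 273.15 = 288.15 K
Apply Carnot COP formula:
  COP = T_hot_K / (T_hot_K - T_cold_K) = 323.15 / 35.0
  COP = 9.233

9.233


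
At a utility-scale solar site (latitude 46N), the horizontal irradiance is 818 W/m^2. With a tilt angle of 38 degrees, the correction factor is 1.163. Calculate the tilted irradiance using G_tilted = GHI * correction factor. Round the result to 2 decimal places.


Identify the given values:
  GHI = 818 W/m^2, tilt correction factor = 1.163
Apply the formula G_tilted = GHI * factor:
  G_tilted = 818 * 1.163
  G_tilted = 951.33 W/m^2

951.33


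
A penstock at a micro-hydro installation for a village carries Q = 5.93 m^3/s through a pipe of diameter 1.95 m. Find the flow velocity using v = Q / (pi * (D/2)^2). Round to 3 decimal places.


Compute pipe cross-sectional area:
  A = pi * (D/2)^2 = pi * (1.95/2)^2 = 2.9865 m^2
Calculate velocity:
  v = Q / A = 5.93 / 2.9865
  v = 1.986 m/s

1.986


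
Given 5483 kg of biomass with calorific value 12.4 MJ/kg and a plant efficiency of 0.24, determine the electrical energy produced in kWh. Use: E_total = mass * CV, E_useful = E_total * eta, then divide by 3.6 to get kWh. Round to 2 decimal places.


Total energy = mass * CV = 5483 * 12.4 = 67989.2 MJ
Useful energy = total * eta = 67989.2 * 0.24 = 16317.41 MJ
Convert to kWh: 16317.41 / 3.6
Useful energy = 4532.61 kWh

4532.61


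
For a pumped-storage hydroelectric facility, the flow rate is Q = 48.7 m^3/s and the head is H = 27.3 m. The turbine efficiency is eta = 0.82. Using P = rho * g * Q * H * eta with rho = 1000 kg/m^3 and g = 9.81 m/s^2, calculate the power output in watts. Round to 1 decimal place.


Apply the hydropower formula P = rho * g * Q * H * eta
rho * g = 1000 * 9.81 = 9810.0
P = 9810.0 * 48.7 * 27.3 * 0.82
P = 10694844.3 W

10694844.3


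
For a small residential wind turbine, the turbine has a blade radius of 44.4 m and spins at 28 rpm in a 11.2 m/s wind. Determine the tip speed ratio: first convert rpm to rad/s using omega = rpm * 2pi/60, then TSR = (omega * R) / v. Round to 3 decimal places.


Convert rotational speed to rad/s:
  omega = 28 * 2 * pi / 60 = 2.9322 rad/s
Compute tip speed:
  v_tip = omega * R = 2.9322 * 44.4 = 130.188 m/s
Tip speed ratio:
  TSR = v_tip / v_wind = 130.188 / 11.2 = 11.624

11.624


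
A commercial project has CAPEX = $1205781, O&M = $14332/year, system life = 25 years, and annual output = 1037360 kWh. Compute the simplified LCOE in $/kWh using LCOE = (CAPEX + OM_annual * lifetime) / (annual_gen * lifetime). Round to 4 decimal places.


Total cost = CAPEX + OM * lifetime = 1205781 + 14332 * 25 = 1205781 + 358300 = 1564081
Total generation = annual * lifetime = 1037360 * 25 = 25934000 kWh
LCOE = 1564081 / 25934000
LCOE = 0.0603 $/kWh

0.0603


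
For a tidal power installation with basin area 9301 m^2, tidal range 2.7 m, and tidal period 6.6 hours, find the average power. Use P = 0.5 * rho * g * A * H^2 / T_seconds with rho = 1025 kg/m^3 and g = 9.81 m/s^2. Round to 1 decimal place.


Convert period to seconds: T = 6.6 * 3600 = 23760.0 s
H^2 = 2.7^2 = 7.29
P = 0.5 * rho * g * A * H^2 / T
P = 0.5 * 1025 * 9.81 * 9301 * 7.29 / 23760.0
P = 14347.4 W

14347.4


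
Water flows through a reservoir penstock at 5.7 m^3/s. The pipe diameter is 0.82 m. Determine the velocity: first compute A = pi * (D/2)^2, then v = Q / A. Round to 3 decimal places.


Compute pipe cross-sectional area:
  A = pi * (D/2)^2 = pi * (0.82/2)^2 = 0.5281 m^2
Calculate velocity:
  v = Q / A = 5.7 / 0.5281
  v = 10.793 m/s

10.793


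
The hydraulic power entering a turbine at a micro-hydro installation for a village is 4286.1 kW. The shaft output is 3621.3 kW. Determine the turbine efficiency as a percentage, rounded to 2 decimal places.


Turbine efficiency = (output power / input power) * 100
eta = (3621.3 / 4286.1) * 100
eta = 84.49%

84.49


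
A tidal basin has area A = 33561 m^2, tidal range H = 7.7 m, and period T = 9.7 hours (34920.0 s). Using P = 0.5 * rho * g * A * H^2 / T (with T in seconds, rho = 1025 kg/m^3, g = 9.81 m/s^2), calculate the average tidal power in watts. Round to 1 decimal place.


Convert period to seconds: T = 9.7 * 3600 = 34920.0 s
H^2 = 7.7^2 = 59.29
P = 0.5 * rho * g * A * H^2 / T
P = 0.5 * 1025 * 9.81 * 33561 * 59.29 / 34920.0
P = 286487.0 W

286487.0


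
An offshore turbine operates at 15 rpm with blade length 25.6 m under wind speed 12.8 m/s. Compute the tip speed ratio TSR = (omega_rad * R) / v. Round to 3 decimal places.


Convert rotational speed to rad/s:
  omega = 15 * 2 * pi / 60 = 1.5708 rad/s
Compute tip speed:
  v_tip = omega * R = 1.5708 * 25.6 = 40.212 m/s
Tip speed ratio:
  TSR = v_tip / v_wind = 40.212 / 12.8 = 3.142

3.142


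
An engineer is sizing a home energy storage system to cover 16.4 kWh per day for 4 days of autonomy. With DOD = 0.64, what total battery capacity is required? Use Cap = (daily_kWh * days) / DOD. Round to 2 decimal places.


Total energy needed = daily * days = 16.4 * 4 = 65.6 kWh
Account for depth of discharge:
  Cap = total_energy / DOD = 65.6 / 0.64
  Cap = 102.50 kWh

102.50


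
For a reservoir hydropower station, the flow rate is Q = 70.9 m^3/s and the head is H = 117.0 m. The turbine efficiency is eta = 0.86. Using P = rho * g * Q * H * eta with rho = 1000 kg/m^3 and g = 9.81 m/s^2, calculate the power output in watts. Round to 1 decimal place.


Apply the hydropower formula P = rho * g * Q * H * eta
rho * g = 1000 * 9.81 = 9810.0
P = 9810.0 * 70.9 * 117.0 * 0.86
P = 69984128.0 W

69984128.0


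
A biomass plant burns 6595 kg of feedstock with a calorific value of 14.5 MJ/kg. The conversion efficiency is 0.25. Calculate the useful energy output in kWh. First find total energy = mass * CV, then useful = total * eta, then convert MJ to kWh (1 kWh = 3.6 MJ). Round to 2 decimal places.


Total energy = mass * CV = 6595 * 14.5 = 95627.5 MJ
Useful energy = total * eta = 95627.5 * 0.25 = 23906.88 MJ
Convert to kWh: 23906.88 / 3.6
Useful energy = 6640.80 kWh

6640.80


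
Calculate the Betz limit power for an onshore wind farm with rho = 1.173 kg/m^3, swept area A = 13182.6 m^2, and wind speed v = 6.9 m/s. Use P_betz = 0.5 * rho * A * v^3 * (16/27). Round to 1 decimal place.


The Betz coefficient Cp_max = 16/27 = 0.5926
v^3 = 6.9^3 = 328.509
P_betz = 0.5 * rho * A * v^3 * Cp_max
P_betz = 0.5 * 1.173 * 13182.6 * 328.509 * 0.5926
P_betz = 1505125.0 W

1505125.0


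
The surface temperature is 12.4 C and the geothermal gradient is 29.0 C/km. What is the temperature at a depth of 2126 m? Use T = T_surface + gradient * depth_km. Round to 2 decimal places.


Convert depth to km: 2126 / 1000 = 2.126 km
Temperature increase = gradient * depth_km = 29.0 * 2.126 = 61.65 C
Temperature at depth = T_surface + delta_T = 12.4 + 61.65
T = 74.05 C

74.05


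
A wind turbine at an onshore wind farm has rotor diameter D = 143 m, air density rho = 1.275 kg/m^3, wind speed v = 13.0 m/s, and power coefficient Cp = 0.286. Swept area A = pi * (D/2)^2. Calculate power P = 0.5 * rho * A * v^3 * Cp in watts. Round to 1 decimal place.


Step 1 -- Compute swept area:
  A = pi * (D/2)^2 = pi * (143/2)^2 = 16060.61 m^2
Step 2 -- Apply wind power equation:
  P = 0.5 * rho * A * v^3 * Cp
  v^3 = 13.0^3 = 2197.0
  P = 0.5 * 1.275 * 16060.61 * 2197.0 * 0.286
  P = 6433365.6 W

6433365.6


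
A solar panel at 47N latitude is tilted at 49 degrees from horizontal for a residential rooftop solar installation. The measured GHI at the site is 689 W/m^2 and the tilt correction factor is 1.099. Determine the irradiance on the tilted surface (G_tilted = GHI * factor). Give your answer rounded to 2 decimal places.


Identify the given values:
  GHI = 689 W/m^2, tilt correction factor = 1.099
Apply the formula G_tilted = GHI * factor:
  G_tilted = 689 * 1.099
  G_tilted = 757.21 W/m^2

757.21


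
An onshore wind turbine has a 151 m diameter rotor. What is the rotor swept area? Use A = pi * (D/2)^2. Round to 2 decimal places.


Compute the rotor radius:
  r = D / 2 = 151 / 2 = 75.5 m
Calculate swept area:
  A = pi * r^2 = pi * 75.5^2
  A = 17907.86 m^2

17907.86


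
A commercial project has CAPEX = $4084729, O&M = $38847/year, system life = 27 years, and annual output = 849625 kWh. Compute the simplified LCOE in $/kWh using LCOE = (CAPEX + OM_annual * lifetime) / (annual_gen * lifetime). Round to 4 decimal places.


Total cost = CAPEX + OM * lifetime = 4084729 + 38847 * 27 = 4084729 + 1048869 = 5133598
Total generation = annual * lifetime = 849625 * 27 = 22939875 kWh
LCOE = 5133598 / 22939875
LCOE = 0.2238 $/kWh

0.2238


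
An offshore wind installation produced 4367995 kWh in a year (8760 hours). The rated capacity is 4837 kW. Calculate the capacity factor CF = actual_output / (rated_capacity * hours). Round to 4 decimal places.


Capacity factor = actual output / maximum possible output
Maximum possible = rated * hours = 4837 * 8760 = 42372120 kWh
CF = 4367995 / 42372120
CF = 0.1031

0.1031


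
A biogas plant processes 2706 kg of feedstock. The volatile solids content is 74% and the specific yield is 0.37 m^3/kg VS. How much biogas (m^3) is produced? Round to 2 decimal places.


Compute volatile solids:
  VS = mass * VS_fraction = 2706 * 0.74 = 2002.44 kg
Calculate biogas volume:
  Biogas = VS * specific_yield = 2002.44 * 0.37
  Biogas = 740.90 m^3

740.90


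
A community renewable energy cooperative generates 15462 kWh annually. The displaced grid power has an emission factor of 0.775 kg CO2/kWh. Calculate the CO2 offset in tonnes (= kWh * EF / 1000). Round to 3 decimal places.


CO2 offset in kg = generation * emission_factor
CO2 offset = 15462 * 0.775 = 11983.05 kg
Convert to tonnes:
  CO2 offset = 11983.05 / 1000 = 11.983 tonnes

11.983


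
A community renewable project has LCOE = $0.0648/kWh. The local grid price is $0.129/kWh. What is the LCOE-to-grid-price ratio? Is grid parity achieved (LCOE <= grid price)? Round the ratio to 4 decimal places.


Compare LCOE to grid price:
  LCOE = $0.0648/kWh, Grid price = $0.129/kWh
  Ratio = LCOE / grid_price = 0.0648 / 0.129 = 0.5023
  Grid parity achieved (ratio <= 1)? yes

0.5023


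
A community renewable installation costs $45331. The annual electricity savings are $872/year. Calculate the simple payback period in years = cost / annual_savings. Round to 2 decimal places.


Simple payback period = initial cost / annual savings
Payback = 45331 / 872
Payback = 51.99 years

51.99


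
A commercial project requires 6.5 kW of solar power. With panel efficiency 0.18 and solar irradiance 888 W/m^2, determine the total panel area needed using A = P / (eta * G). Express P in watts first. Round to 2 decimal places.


Convert target power to watts: P = 6.5 * 1000 = 6500.0 W
Compute denominator: eta * G = 0.18 * 888 = 159.84
Required area A = P / (eta * G) = 6500.0 / 159.84
A = 40.67 m^2

40.67


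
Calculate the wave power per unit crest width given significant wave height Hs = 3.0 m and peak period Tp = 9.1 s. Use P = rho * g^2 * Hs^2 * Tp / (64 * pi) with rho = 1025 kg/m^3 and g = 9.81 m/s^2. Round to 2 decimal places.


Apply wave power formula:
  g^2 = 9.81^2 = 96.2361
  Hs^2 = 3.0^2 = 9.0
  Numerator = rho * g^2 * Hs^2 * Tp = 1025 * 96.2361 * 9.0 * 9.1 = 8078780.0
  Denominator = 64 * pi = 201.0619
  P = 8078780.0 / 201.0619 = 40180.56 W/m

40180.56


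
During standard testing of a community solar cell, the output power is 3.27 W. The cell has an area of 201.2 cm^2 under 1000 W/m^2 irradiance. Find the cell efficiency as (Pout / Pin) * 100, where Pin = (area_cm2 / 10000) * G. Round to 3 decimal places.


First compute the input power:
  Pin = area_cm2 / 10000 * G = 201.2 / 10000 * 1000 = 20.12 W
Then compute efficiency:
  Efficiency = (Pout / Pin) * 100 = (3.27 / 20.12) * 100
  Efficiency = 16.252%

16.252


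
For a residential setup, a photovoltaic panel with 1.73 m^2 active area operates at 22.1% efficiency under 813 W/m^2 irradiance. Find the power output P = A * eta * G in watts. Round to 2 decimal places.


Use the solar power formula P = A * eta * G.
Given: A = 1.73 m^2, eta = 0.221, G = 813 W/m^2
P = 1.73 * 0.221 * 813
P = 310.83 W

310.83


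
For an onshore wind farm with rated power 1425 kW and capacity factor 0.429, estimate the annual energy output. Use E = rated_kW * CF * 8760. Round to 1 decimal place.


Annual energy = rated_kW * capacity_factor * hours_per_year
Given: P_rated = 1425 kW, CF = 0.429, hours = 8760
E = 1425 * 0.429 * 8760
E = 5355207.0 kWh

5355207.0


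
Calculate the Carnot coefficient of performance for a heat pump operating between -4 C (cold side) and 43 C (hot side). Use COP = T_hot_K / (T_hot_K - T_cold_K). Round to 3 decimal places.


Convert to Kelvin:
  T_hot = 43 + 273.15 = 316.15 K
  T_cold = -4 + 273.15 = 269.15 K
Apply Carnot COP formula:
  COP = T_hot_K / (T_hot_K - T_cold_K) = 316.15 / 47.0
  COP = 6.727

6.727


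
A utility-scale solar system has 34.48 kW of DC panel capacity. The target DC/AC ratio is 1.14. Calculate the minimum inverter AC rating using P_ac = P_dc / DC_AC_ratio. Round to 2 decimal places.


The inverter AC capacity is determined by the DC/AC ratio.
Given: P_dc = 34.48 kW, DC/AC ratio = 1.14
P_ac = P_dc / ratio = 34.48 / 1.14
P_ac = 30.25 kW

30.25


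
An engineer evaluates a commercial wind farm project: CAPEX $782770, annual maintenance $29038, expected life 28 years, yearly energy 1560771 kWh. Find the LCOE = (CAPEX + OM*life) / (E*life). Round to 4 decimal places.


Total cost = CAPEX + OM * lifetime = 782770 + 29038 * 28 = 782770 + 813064 = 1595834
Total generation = annual * lifetime = 1560771 * 28 = 43701588 kWh
LCOE = 1595834 / 43701588
LCOE = 0.0365 $/kWh

0.0365


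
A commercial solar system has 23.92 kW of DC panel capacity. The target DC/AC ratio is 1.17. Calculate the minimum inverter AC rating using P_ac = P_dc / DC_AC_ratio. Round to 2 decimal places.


The inverter AC capacity is determined by the DC/AC ratio.
Given: P_dc = 23.92 kW, DC/AC ratio = 1.17
P_ac = P_dc / ratio = 23.92 / 1.17
P_ac = 20.44 kW

20.44


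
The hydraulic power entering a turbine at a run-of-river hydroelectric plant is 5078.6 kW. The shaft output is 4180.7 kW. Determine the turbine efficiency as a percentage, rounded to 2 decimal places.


Turbine efficiency = (output power / input power) * 100
eta = (4180.7 / 5078.6) * 100
eta = 82.32%

82.32


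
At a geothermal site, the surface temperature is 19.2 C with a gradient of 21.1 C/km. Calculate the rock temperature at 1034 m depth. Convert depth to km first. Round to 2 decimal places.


Convert depth to km: 1034 / 1000 = 1.034 km
Temperature increase = gradient * depth_km = 21.1 * 1.034 = 21.82 C
Temperature at depth = T_surface + delta_T = 19.2 + 21.82
T = 41.02 C

41.02


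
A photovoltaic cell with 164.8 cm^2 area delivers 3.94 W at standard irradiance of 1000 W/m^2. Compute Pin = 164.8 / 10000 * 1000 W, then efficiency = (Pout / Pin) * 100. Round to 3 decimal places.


First compute the input power:
  Pin = area_cm2 / 10000 * G = 164.8 / 10000 * 1000 = 16.48 W
Then compute efficiency:
  Efficiency = (Pout / Pin) * 100 = (3.94 / 16.48) * 100
  Efficiency = 23.908%

23.908


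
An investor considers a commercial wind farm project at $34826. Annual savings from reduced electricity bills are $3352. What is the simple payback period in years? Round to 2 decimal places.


Simple payback period = initial cost / annual savings
Payback = 34826 / 3352
Payback = 10.39 years

10.39


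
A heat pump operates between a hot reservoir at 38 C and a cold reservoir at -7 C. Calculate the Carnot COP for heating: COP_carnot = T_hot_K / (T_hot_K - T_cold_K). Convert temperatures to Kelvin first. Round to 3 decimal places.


Convert to Kelvin:
  T_hot = 38 + 273.15 = 311.15 K
  T_cold = -7 + 273.15 = 266.15 K
Apply Carnot COP formula:
  COP = T_hot_K / (T_hot_K - T_cold_K) = 311.15 / 45.0
  COP = 6.914

6.914


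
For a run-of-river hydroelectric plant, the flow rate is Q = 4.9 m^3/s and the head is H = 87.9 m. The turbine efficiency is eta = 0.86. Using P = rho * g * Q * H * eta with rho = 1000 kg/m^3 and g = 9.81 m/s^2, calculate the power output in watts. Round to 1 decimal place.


Apply the hydropower formula P = rho * g * Q * H * eta
rho * g = 1000 * 9.81 = 9810.0
P = 9810.0 * 4.9 * 87.9 * 0.86
P = 3633728.0 W

3633728.0


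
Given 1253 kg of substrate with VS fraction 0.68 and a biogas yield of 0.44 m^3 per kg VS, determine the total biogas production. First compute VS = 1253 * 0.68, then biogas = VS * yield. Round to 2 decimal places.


Compute volatile solids:
  VS = mass * VS_fraction = 1253 * 0.68 = 852.04 kg
Calculate biogas volume:
  Biogas = VS * specific_yield = 852.04 * 0.44
  Biogas = 374.90 m^3

374.90


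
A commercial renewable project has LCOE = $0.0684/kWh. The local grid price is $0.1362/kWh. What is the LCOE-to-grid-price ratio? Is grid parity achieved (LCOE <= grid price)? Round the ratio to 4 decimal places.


Compare LCOE to grid price:
  LCOE = $0.0684/kWh, Grid price = $0.1362/kWh
  Ratio = LCOE / grid_price = 0.0684 / 0.1362 = 0.5022
  Grid parity achieved (ratio <= 1)? yes

0.5022


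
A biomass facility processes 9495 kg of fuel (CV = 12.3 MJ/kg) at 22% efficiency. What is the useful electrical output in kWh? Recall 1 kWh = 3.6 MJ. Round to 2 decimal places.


Total energy = mass * CV = 9495 * 12.3 = 116788.5 MJ
Useful energy = total * eta = 116788.5 * 0.22 = 25693.47 MJ
Convert to kWh: 25693.47 / 3.6
Useful energy = 7137.08 kWh

7137.08


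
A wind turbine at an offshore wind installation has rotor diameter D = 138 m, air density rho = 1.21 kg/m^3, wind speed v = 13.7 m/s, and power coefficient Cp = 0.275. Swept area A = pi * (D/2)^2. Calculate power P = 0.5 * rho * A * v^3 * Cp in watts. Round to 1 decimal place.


Step 1 -- Compute swept area:
  A = pi * (D/2)^2 = pi * (138/2)^2 = 14957.12 m^2
Step 2 -- Apply wind power equation:
  P = 0.5 * rho * A * v^3 * Cp
  v^3 = 13.7^3 = 2571.353
  P = 0.5 * 1.21 * 14957.12 * 2571.353 * 0.275
  P = 6398789.5 W

6398789.5


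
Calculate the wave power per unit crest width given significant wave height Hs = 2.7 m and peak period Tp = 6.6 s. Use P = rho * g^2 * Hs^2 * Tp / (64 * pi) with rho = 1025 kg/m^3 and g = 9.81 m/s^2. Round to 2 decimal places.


Apply wave power formula:
  g^2 = 9.81^2 = 96.2361
  Hs^2 = 2.7^2 = 7.29
  Numerator = rho * g^2 * Hs^2 * Tp = 1025 * 96.2361 * 7.29 * 6.6 = 4746061.31
  Denominator = 64 * pi = 201.0619
  P = 4746061.31 / 201.0619 = 23604.97 W/m

23604.97


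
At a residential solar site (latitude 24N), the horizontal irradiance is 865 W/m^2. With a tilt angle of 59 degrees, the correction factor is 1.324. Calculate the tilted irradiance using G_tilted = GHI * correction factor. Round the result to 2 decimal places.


Identify the given values:
  GHI = 865 W/m^2, tilt correction factor = 1.324
Apply the formula G_tilted = GHI * factor:
  G_tilted = 865 * 1.324
  G_tilted = 1145.26 W/m^2

1145.26


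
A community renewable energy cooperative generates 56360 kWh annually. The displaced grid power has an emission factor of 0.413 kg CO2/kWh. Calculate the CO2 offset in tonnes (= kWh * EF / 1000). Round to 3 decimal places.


CO2 offset in kg = generation * emission_factor
CO2 offset = 56360 * 0.413 = 23276.68 kg
Convert to tonnes:
  CO2 offset = 23276.68 / 1000 = 23.277 tonnes

23.277


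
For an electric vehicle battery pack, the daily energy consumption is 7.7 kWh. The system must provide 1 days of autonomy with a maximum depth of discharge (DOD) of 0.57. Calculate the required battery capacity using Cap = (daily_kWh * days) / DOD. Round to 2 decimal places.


Total energy needed = daily * days = 7.7 * 1 = 7.7 kWh
Account for depth of discharge:
  Cap = total_energy / DOD = 7.7 / 0.57
  Cap = 13.51 kWh

13.51


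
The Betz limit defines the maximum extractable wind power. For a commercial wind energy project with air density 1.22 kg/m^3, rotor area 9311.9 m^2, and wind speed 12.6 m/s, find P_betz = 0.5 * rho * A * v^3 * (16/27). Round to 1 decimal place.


The Betz coefficient Cp_max = 16/27 = 0.5926
v^3 = 12.6^3 = 2000.376
P_betz = 0.5 * rho * A * v^3 * Cp_max
P_betz = 0.5 * 1.22 * 9311.9 * 2000.376 * 0.5926
P_betz = 6733424.5 W

6733424.5


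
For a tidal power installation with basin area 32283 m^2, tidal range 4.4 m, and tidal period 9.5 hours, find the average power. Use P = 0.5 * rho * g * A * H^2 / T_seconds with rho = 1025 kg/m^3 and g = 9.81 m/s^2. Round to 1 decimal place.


Convert period to seconds: T = 9.5 * 3600 = 34200.0 s
H^2 = 4.4^2 = 19.36
P = 0.5 * rho * g * A * H^2 / T
P = 0.5 * 1025 * 9.81 * 32283 * 19.36 / 34200.0
P = 91878.9 W

91878.9


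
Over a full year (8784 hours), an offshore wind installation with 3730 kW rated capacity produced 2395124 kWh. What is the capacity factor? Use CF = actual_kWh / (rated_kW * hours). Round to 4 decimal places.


Capacity factor = actual output / maximum possible output
Maximum possible = rated * hours = 3730 * 8784 = 32764320 kWh
CF = 2395124 / 32764320
CF = 0.0731

0.0731
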